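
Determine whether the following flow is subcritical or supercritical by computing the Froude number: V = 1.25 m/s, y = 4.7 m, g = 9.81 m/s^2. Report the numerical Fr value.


The Froude number is defined as Fr = V / sqrt(g*y).
g*y = 9.81 * 4.7 = 46.107.
sqrt(g*y) = sqrt(46.107) = 6.7902.
Fr = 1.25 / 6.7902 = 0.1841.
Since Fr < 1, the flow is subcritical.

0.1841


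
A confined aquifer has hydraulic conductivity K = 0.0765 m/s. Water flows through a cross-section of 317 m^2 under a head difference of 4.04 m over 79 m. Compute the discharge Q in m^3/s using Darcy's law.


Darcy's law: Q = K * A * i, where i = dh/L.
Hydraulic gradient i = 4.04 / 79 = 0.051139.
Q = 0.0765 * 317 * 0.051139
  = 1.2402 m^3/s.

1.2402


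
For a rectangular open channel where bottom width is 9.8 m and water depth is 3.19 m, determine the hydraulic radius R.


For a rectangular section:
Flow area A = b * y = 9.8 * 3.19 = 31.26 m^2.
Wetted perimeter P = b + 2y = 9.8 + 2*3.19 = 16.18 m.
Hydraulic radius R = A/P = 31.26 / 16.18 = 1.9321 m.

1.9321


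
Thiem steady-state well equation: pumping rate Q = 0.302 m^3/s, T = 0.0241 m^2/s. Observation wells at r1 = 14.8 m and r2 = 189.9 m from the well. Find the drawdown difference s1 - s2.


Thiem equation: s1 - s2 = Q/(2*pi*T) * ln(r2/r1).
ln(r2/r1) = ln(189.9/14.8) = 2.5519.
Q/(2*pi*T) = 0.302 / (2*pi*0.0241) = 0.302 / 0.1514 = 1.9944.
s1 - s2 = 1.9944 * 2.5519 = 5.0894 m.

5.0894


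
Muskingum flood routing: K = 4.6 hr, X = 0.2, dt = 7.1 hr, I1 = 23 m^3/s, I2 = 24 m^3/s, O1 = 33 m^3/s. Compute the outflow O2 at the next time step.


Muskingum coefficients:
denom = 2*K*(1-X) + dt = 2*4.6*(1-0.2) + 7.1 = 14.46.
C0 = (dt - 2*K*X)/denom = (7.1 - 2*4.6*0.2)/14.46 = 0.3638.
C1 = (dt + 2*K*X)/denom = (7.1 + 2*4.6*0.2)/14.46 = 0.6183.
C2 = (2*K*(1-X) - dt)/denom = 0.018.
O2 = C0*I2 + C1*I1 + C2*O1
   = 0.3638*24 + 0.6183*23 + 0.018*33
   = 23.54 m^3/s.

23.54


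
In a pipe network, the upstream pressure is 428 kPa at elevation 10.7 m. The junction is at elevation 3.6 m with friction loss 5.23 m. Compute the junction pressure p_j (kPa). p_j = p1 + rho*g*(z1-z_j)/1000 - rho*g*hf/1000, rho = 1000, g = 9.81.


Junction pressure: p_j = p1 + rho*g*(z1 - z_j)/1000 - rho*g*hf/1000.
Elevation term = 1000*9.81*(10.7 - 3.6)/1000 = 69.651 kPa.
Friction term = 1000*9.81*5.23/1000 = 51.306 kPa.
p_j = 428 + 69.651 - 51.306 = 446.34 kPa.

446.34


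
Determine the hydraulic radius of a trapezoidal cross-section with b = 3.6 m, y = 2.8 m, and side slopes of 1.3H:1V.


For a trapezoidal section with side slope z:
A = (b + z*y)*y = (3.6 + 1.3*2.8)*2.8 = 20.272 m^2.
P = b + 2*y*sqrt(1 + z^2) = 3.6 + 2*2.8*sqrt(1 + 1.3^2) = 12.785 m.
R = A/P = 20.272 / 12.785 = 1.5856 m.

1.5856


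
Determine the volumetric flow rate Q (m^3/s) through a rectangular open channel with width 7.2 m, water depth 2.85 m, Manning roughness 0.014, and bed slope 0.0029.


For a rectangular channel, the cross-sectional area A = b * y = 7.2 * 2.85 = 20.52 m^2.
The wetted perimeter P = b + 2y = 7.2 + 2*2.85 = 12.9 m.
Hydraulic radius R = A/P = 20.52/12.9 = 1.5907 m.
Velocity V = (1/n)*R^(2/3)*S^(1/2) = (1/0.014)*1.5907^(2/3)*0.0029^(1/2) = 5.2416 m/s.
Discharge Q = A * V = 20.52 * 5.2416 = 107.557 m^3/s.

107.557


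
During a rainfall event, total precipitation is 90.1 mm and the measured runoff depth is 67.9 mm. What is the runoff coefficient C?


The runoff coefficient C = runoff depth / rainfall depth.
C = 67.9 / 90.1
  = 0.7536.

0.7536


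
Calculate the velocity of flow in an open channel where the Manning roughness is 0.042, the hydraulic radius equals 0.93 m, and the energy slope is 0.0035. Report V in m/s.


Manning's equation gives V = (1/n) * R^(2/3) * S^(1/2).
First, compute R^(2/3) = 0.93^(2/3) = 0.9528.
Next, S^(1/2) = 0.0035^(1/2) = 0.059161.
Then 1/n = 1/0.042 = 23.81.
V = 23.81 * 0.9528 * 0.059161 = 1.3421 m/s.

1.3421


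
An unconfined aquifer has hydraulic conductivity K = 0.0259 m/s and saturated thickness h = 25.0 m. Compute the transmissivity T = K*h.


Transmissivity is defined as T = K * h.
T = 0.0259 * 25.0
  = 0.6475 m^2/s.

0.6475


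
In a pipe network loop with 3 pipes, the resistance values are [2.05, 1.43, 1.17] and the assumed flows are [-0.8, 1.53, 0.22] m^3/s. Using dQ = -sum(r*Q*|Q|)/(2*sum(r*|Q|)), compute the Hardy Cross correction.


Numerator terms (r*Q*|Q|): 2.05*-0.8*|-0.8| = -1.312; 1.43*1.53*|1.53| = 3.3475; 1.17*0.22*|0.22| = 0.0566.
Sum of numerator = 2.0921.
Denominator terms (r*|Q|): 2.05*|-0.8| = 1.64; 1.43*|1.53| = 2.1879; 1.17*|0.22| = 0.2574.
2 * sum of denominator = 2 * 4.0853 = 8.1706.
dQ = -2.0921 / 8.1706 = -0.2561 m^3/s.

-0.2561


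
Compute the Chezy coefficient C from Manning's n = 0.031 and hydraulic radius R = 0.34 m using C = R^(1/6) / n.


The Chezy coefficient relates to Manning's n through C = R^(1/6) / n.
R^(1/6) = 0.34^(1/6) = 0.835436.
C = 0.835436 / 0.031 = 26.95 m^(1/2)/s.

26.95


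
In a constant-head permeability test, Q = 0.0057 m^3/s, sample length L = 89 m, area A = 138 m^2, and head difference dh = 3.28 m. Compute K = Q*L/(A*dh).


From K = Q*L / (A*dh):
Numerator: Q*L = 0.0057 * 89 = 0.5073.
Denominator: A*dh = 138 * 3.28 = 452.64.
K = 0.5073 / 452.64 = 0.001121 m/s.

0.001121


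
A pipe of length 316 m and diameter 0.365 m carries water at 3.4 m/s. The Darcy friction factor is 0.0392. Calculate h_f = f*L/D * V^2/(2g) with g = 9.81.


Darcy-Weisbach equation: h_f = f * (L/D) * V^2/(2g).
f * L/D = 0.0392 * 316/0.365 = 33.9375.
V^2/(2g) = 3.4^2 / (2*9.81) = 11.56 / 19.62 = 0.5892 m.
h_f = 33.9375 * 0.5892 = 19.996 m.

19.996


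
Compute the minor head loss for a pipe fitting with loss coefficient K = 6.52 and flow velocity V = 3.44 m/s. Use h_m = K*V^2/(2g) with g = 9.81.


Minor loss formula: h_m = K * V^2/(2g).
V^2 = 3.44^2 = 11.8336.
V^2/(2g) = 11.8336 / 19.62 = 0.6031 m.
h_m = 6.52 * 0.6031 = 3.9325 m.

3.9325


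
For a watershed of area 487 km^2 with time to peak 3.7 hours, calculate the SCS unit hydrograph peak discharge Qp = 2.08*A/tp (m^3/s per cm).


SCS formula: Qp = 2.08 * A / tp.
Qp = 2.08 * 487 / 3.7
   = 1012.96 / 3.7
   = 273.77 m^3/s per cm.

273.77


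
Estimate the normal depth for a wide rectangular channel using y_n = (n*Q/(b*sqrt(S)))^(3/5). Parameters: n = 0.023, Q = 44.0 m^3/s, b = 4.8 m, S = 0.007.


We use the wide-channel approximation y_n = (n*Q/(b*sqrt(S)))^(3/5).
sqrt(S) = sqrt(0.007) = 0.083666.
Numerator: n*Q = 0.023 * 44.0 = 1.012.
Denominator: b*sqrt(S) = 4.8 * 0.083666 = 0.401597.
arg = 2.5199.
y_n = 2.5199^(3/5) = 1.7411 m.

1.7411


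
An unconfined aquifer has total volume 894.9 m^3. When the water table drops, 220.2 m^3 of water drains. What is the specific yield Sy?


Specific yield Sy = Volume drained / Total volume.
Sy = 220.2 / 894.9
   = 0.2461.

0.2461


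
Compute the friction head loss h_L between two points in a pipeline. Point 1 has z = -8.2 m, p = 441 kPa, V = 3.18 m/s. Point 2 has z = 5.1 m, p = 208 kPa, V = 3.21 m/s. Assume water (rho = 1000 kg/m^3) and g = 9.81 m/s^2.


Total head at each section: H = z + p/(rho*g) + V^2/(2g).
H1 = -8.2 + 441*1000/(1000*9.81) + 3.18^2/(2*9.81)
   = -8.2 + 44.954 + 0.5154
   = 37.27 m.
H2 = 5.1 + 208*1000/(1000*9.81) + 3.21^2/(2*9.81)
   = 5.1 + 21.203 + 0.5252
   = 26.828 m.
h_L = H1 - H2 = 37.27 - 26.828 = 10.442 m.

10.442


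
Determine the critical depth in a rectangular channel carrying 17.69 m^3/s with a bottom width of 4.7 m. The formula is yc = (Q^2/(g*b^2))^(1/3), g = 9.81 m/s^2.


Using yc = (Q^2 / (g * b^2))^(1/3):
Q^2 = 17.69^2 = 312.94.
g * b^2 = 9.81 * 4.7^2 = 9.81 * 22.09 = 216.7.
Q^2 / (g*b^2) = 312.94 / 216.7 = 1.4441.
yc = 1.4441^(1/3) = 1.1303 m.

1.1303


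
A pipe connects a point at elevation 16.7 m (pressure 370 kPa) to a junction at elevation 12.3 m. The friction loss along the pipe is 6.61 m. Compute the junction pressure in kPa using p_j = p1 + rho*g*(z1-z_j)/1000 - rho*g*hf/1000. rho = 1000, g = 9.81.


Junction pressure: p_j = p1 + rho*g*(z1 - z_j)/1000 - rho*g*hf/1000.
Elevation term = 1000*9.81*(16.7 - 12.3)/1000 = 43.164 kPa.
Friction term = 1000*9.81*6.61/1000 = 64.844 kPa.
p_j = 370 + 43.164 - 64.844 = 348.32 kPa.

348.32


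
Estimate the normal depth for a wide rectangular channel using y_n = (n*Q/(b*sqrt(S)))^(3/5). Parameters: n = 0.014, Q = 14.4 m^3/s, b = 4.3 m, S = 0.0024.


We use the wide-channel approximation y_n = (n*Q/(b*sqrt(S)))^(3/5).
sqrt(S) = sqrt(0.0024) = 0.04899.
Numerator: n*Q = 0.014 * 14.4 = 0.2016.
Denominator: b*sqrt(S) = 4.3 * 0.04899 = 0.210657.
arg = 0.957.
y_n = 0.957^(3/5) = 0.974 m.

0.974


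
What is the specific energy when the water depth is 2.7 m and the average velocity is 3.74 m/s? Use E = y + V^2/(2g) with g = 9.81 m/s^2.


Specific energy E = y + V^2/(2g).
Velocity head = V^2/(2g) = 3.74^2 / (2*9.81) = 13.9876 / 19.62 = 0.7129 m.
E = 2.7 + 0.7129 = 3.4129 m.

3.4129


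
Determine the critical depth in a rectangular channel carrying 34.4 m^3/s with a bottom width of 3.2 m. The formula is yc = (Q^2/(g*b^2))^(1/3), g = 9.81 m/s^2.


Using yc = (Q^2 / (g * b^2))^(1/3):
Q^2 = 34.4^2 = 1183.36.
g * b^2 = 9.81 * 3.2^2 = 9.81 * 10.24 = 100.45.
Q^2 / (g*b^2) = 1183.36 / 100.45 = 11.7806.
yc = 11.7806^(1/3) = 2.2754 m.

2.2754


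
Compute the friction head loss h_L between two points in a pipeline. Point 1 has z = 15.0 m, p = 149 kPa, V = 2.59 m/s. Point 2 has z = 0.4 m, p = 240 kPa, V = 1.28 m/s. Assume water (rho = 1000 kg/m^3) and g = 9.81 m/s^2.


Total head at each section: H = z + p/(rho*g) + V^2/(2g).
H1 = 15.0 + 149*1000/(1000*9.81) + 2.59^2/(2*9.81)
   = 15.0 + 15.189 + 0.3419
   = 30.53 m.
H2 = 0.4 + 240*1000/(1000*9.81) + 1.28^2/(2*9.81)
   = 0.4 + 24.465 + 0.0835
   = 24.948 m.
h_L = H1 - H2 = 30.53 - 24.948 = 5.582 m.

5.582


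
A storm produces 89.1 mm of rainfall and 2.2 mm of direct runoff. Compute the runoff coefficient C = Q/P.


The runoff coefficient C = runoff depth / rainfall depth.
C = 2.2 / 89.1
  = 0.0247.

0.0247


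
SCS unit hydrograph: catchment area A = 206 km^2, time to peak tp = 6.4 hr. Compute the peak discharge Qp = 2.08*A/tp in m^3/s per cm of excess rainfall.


SCS formula: Qp = 2.08 * A / tp.
Qp = 2.08 * 206 / 6.4
   = 428.48 / 6.4
   = 66.95 m^3/s per cm.

66.95


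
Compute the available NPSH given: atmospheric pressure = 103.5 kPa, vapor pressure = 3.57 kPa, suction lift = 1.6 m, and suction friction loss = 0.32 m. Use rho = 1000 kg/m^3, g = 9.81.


NPSHa = p_atm/(rho*g) - z_s - hf_s - p_vap/(rho*g).
p_atm/(rho*g) = 103.5*1000 / (1000*9.81) = 10.55 m.
p_vap/(rho*g) = 3.57*1000 / (1000*9.81) = 0.364 m.
NPSHa = 10.55 - 1.6 - 0.32 - 0.364
      = 8.27 m.

8.27


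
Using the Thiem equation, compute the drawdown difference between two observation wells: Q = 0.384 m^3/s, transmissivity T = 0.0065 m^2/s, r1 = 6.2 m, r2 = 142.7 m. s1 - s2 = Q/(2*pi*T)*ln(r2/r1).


Thiem equation: s1 - s2 = Q/(2*pi*T) * ln(r2/r1).
ln(r2/r1) = ln(142.7/6.2) = 3.1362.
Q/(2*pi*T) = 0.384 / (2*pi*0.0065) = 0.384 / 0.0408 = 9.4024.
s1 - s2 = 9.4024 * 3.1362 = 29.4877 m.

29.4877


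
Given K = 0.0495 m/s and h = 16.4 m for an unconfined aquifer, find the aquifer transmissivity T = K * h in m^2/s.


Transmissivity is defined as T = K * h.
T = 0.0495 * 16.4
  = 0.8118 m^2/s.

0.8118


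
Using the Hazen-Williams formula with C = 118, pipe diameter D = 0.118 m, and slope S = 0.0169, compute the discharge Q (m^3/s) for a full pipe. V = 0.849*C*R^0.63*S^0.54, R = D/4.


For a full circular pipe, R = D/4 = 0.118/4 = 0.0295 m.
V = 0.849 * 118 * 0.0295^0.63 * 0.0169^0.54
  = 0.849 * 118 * 0.10864 * 0.110423
  = 1.2018 m/s.
Pipe area A = pi*D^2/4 = pi*0.118^2/4 = 0.0109 m^2.
Q = A * V = 0.0109 * 1.2018 = 0.0131 m^3/s.

0.0131


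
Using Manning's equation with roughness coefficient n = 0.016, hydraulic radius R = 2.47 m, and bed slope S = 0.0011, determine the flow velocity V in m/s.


Manning's equation gives V = (1/n) * R^(2/3) * S^(1/2).
First, compute R^(2/3) = 2.47^(2/3) = 1.8272.
Next, S^(1/2) = 0.0011^(1/2) = 0.033166.
Then 1/n = 1/0.016 = 62.5.
V = 62.5 * 1.8272 * 0.033166 = 3.7877 m/s.

3.7877


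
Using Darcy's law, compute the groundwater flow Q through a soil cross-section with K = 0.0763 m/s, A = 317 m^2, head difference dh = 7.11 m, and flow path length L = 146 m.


Darcy's law: Q = K * A * i, where i = dh/L.
Hydraulic gradient i = 7.11 / 146 = 0.048699.
Q = 0.0763 * 317 * 0.048699
  = 1.1779 m^3/s.

1.1779


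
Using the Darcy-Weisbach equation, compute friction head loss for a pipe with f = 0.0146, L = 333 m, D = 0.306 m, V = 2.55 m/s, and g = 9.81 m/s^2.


Darcy-Weisbach equation: h_f = f * (L/D) * V^2/(2g).
f * L/D = 0.0146 * 333/0.306 = 15.8882.
V^2/(2g) = 2.55^2 / (2*9.81) = 6.5025 / 19.62 = 0.3314 m.
h_f = 15.8882 * 0.3314 = 5.266 m.

5.266


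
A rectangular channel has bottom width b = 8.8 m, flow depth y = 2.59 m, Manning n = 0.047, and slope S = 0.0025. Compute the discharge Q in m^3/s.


For a rectangular channel, the cross-sectional area A = b * y = 8.8 * 2.59 = 22.79 m^2.
The wetted perimeter P = b + 2y = 8.8 + 2*2.59 = 13.98 m.
Hydraulic radius R = A/P = 22.79/13.98 = 1.6303 m.
Velocity V = (1/n)*R^(2/3)*S^(1/2) = (1/0.047)*1.6303^(2/3)*0.0025^(1/2) = 1.4736 m/s.
Discharge Q = A * V = 22.79 * 1.4736 = 33.587 m^3/s.

33.587


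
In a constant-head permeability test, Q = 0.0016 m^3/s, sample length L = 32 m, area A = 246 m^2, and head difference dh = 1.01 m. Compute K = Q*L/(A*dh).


From K = Q*L / (A*dh):
Numerator: Q*L = 0.0016 * 32 = 0.0512.
Denominator: A*dh = 246 * 1.01 = 248.46.
K = 0.0512 / 248.46 = 0.000206 m/s.

0.000206


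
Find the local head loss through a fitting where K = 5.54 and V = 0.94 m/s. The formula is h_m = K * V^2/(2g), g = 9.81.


Minor loss formula: h_m = K * V^2/(2g).
V^2 = 0.94^2 = 0.8836.
V^2/(2g) = 0.8836 / 19.62 = 0.045 m.
h_m = 5.54 * 0.045 = 0.2495 m.

0.2495


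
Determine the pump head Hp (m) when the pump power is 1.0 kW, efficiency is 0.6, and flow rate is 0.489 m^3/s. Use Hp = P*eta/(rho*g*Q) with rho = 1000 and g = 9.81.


Pump head formula: Hp = P * eta / (rho * g * Q).
Numerator: P * eta = 1.0 * 1000 * 0.6 = 600.0 W.
Denominator: rho * g * Q = 1000 * 9.81 * 0.489 = 4797.09.
Hp = 600.0 / 4797.09 = 0.13 m.

0.13


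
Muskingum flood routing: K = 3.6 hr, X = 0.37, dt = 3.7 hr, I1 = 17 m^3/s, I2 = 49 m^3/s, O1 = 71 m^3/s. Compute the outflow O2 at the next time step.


Muskingum coefficients:
denom = 2*K*(1-X) + dt = 2*3.6*(1-0.37) + 3.7 = 8.236.
C0 = (dt - 2*K*X)/denom = (3.7 - 2*3.6*0.37)/8.236 = 0.1258.
C1 = (dt + 2*K*X)/denom = (3.7 + 2*3.6*0.37)/8.236 = 0.7727.
C2 = (2*K*(1-X) - dt)/denom = 0.1015.
O2 = C0*I2 + C1*I1 + C2*O1
   = 0.1258*49 + 0.7727*17 + 0.1015*71
   = 26.51 m^3/s.

26.51


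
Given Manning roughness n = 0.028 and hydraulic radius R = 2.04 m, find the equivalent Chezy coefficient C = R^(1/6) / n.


The Chezy coefficient relates to Manning's n through C = R^(1/6) / n.
R^(1/6) = 2.04^(1/6) = 1.126173.
C = 1.126173 / 0.028 = 40.22 m^(1/2)/s.

40.22


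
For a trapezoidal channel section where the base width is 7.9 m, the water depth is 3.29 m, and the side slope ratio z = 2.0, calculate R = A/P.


For a trapezoidal section with side slope z:
A = (b + z*y)*y = (7.9 + 2.0*3.29)*3.29 = 47.639 m^2.
P = b + 2*y*sqrt(1 + z^2) = 7.9 + 2*3.29*sqrt(1 + 2.0^2) = 22.613 m.
R = A/P = 47.639 / 22.613 = 2.1067 m.

2.1067


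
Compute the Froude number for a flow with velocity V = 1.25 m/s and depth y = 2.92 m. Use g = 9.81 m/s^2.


The Froude number is defined as Fr = V / sqrt(g*y).
g*y = 9.81 * 2.92 = 28.6452.
sqrt(g*y) = sqrt(28.6452) = 5.3521.
Fr = 1.25 / 5.3521 = 0.2336.

0.2336


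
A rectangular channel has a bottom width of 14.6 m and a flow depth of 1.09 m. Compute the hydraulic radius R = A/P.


For a rectangular section:
Flow area A = b * y = 14.6 * 1.09 = 15.91 m^2.
Wetted perimeter P = b + 2y = 14.6 + 2*1.09 = 16.78 m.
Hydraulic radius R = A/P = 15.91 / 16.78 = 0.9484 m.

0.9484


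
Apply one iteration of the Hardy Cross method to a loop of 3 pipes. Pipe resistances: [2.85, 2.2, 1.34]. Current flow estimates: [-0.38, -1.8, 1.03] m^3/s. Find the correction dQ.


Numerator terms (r*Q*|Q|): 2.85*-0.38*|-0.38| = -0.4115; 2.2*-1.8*|-1.8| = -7.128; 1.34*1.03*|1.03| = 1.4216.
Sum of numerator = -6.1179.
Denominator terms (r*|Q|): 2.85*|-0.38| = 1.083; 2.2*|-1.8| = 3.96; 1.34*|1.03| = 1.3802.
2 * sum of denominator = 2 * 6.4232 = 12.8464.
dQ = --6.1179 / 12.8464 = 0.4762 m^3/s.

0.4762


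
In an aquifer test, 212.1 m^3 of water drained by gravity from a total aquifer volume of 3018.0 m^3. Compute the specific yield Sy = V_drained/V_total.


Specific yield Sy = Volume drained / Total volume.
Sy = 212.1 / 3018.0
   = 0.0703.

0.0703


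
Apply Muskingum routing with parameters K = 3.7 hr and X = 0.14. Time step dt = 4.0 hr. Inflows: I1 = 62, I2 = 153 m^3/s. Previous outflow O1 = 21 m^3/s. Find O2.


Muskingum coefficients:
denom = 2*K*(1-X) + dt = 2*3.7*(1-0.14) + 4.0 = 10.364.
C0 = (dt - 2*K*X)/denom = (4.0 - 2*3.7*0.14)/10.364 = 0.286.
C1 = (dt + 2*K*X)/denom = (4.0 + 2*3.7*0.14)/10.364 = 0.4859.
C2 = (2*K*(1-X) - dt)/denom = 0.2281.
O2 = C0*I2 + C1*I1 + C2*O1
   = 0.286*153 + 0.4859*62 + 0.2281*21
   = 78.67 m^3/s.

78.67


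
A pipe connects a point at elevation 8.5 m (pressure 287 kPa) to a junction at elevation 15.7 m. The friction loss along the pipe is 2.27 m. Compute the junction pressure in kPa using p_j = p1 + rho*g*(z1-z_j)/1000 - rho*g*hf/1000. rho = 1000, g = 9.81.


Junction pressure: p_j = p1 + rho*g*(z1 - z_j)/1000 - rho*g*hf/1000.
Elevation term = 1000*9.81*(8.5 - 15.7)/1000 = -70.632 kPa.
Friction term = 1000*9.81*2.27/1000 = 22.269 kPa.
p_j = 287 + -70.632 - 22.269 = 194.1 kPa.

194.1


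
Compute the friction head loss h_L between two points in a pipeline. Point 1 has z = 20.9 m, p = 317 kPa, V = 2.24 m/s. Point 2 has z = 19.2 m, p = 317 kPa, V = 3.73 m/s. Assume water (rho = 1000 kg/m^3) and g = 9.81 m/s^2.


Total head at each section: H = z + p/(rho*g) + V^2/(2g).
H1 = 20.9 + 317*1000/(1000*9.81) + 2.24^2/(2*9.81)
   = 20.9 + 32.314 + 0.2557
   = 53.47 m.
H2 = 19.2 + 317*1000/(1000*9.81) + 3.73^2/(2*9.81)
   = 19.2 + 32.314 + 0.7091
   = 52.223 m.
h_L = H1 - H2 = 53.47 - 52.223 = 1.247 m.

1.247


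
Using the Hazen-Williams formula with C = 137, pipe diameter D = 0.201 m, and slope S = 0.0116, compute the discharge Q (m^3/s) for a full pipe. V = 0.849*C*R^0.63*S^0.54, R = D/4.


For a full circular pipe, R = D/4 = 0.201/4 = 0.0503 m.
V = 0.849 * 137 * 0.0503^0.63 * 0.0116^0.54
  = 0.849 * 137 * 0.151955 * 0.090117
  = 1.5928 m/s.
Pipe area A = pi*D^2/4 = pi*0.201^2/4 = 0.0317 m^2.
Q = A * V = 0.0317 * 1.5928 = 0.0505 m^3/s.

0.0505


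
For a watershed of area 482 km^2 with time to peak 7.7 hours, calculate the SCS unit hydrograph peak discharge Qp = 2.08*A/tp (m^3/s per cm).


SCS formula: Qp = 2.08 * A / tp.
Qp = 2.08 * 482 / 7.7
   = 1002.56 / 7.7
   = 130.2 m^3/s per cm.

130.2


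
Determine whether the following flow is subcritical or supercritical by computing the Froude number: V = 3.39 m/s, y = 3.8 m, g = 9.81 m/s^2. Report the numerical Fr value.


The Froude number is defined as Fr = V / sqrt(g*y).
g*y = 9.81 * 3.8 = 37.278.
sqrt(g*y) = sqrt(37.278) = 6.1056.
Fr = 3.39 / 6.1056 = 0.5552.
Since Fr < 1, the flow is subcritical.

0.5552


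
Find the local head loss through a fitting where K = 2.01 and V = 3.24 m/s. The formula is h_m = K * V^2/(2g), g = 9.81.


Minor loss formula: h_m = K * V^2/(2g).
V^2 = 3.24^2 = 10.4976.
V^2/(2g) = 10.4976 / 19.62 = 0.535 m.
h_m = 2.01 * 0.535 = 1.0754 m.

1.0754


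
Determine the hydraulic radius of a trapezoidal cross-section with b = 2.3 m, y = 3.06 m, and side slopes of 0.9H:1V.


For a trapezoidal section with side slope z:
A = (b + z*y)*y = (2.3 + 0.9*3.06)*3.06 = 15.465 m^2.
P = b + 2*y*sqrt(1 + z^2) = 2.3 + 2*3.06*sqrt(1 + 0.9^2) = 10.534 m.
R = A/P = 15.465 / 10.534 = 1.4682 m.

1.4682


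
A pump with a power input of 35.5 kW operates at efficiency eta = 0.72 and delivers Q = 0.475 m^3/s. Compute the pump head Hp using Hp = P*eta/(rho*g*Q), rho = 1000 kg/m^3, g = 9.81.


Pump head formula: Hp = P * eta / (rho * g * Q).
Numerator: P * eta = 35.5 * 1000 * 0.72 = 25560.0 W.
Denominator: rho * g * Q = 1000 * 9.81 * 0.475 = 4659.75.
Hp = 25560.0 / 4659.75 = 5.49 m.

5.49


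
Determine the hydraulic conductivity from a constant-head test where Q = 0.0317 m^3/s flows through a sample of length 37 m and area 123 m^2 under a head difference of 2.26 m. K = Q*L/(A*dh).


From K = Q*L / (A*dh):
Numerator: Q*L = 0.0317 * 37 = 1.1729.
Denominator: A*dh = 123 * 2.26 = 277.98.
K = 1.1729 / 277.98 = 0.004219 m/s.

0.004219


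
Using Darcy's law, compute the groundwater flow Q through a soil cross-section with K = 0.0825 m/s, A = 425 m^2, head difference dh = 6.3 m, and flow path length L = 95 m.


Darcy's law: Q = K * A * i, where i = dh/L.
Hydraulic gradient i = 6.3 / 95 = 0.066316.
Q = 0.0825 * 425 * 0.066316
  = 2.3252 m^3/s.

2.3252


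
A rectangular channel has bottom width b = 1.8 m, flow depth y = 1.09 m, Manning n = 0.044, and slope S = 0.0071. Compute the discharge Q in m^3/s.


For a rectangular channel, the cross-sectional area A = b * y = 1.8 * 1.09 = 1.96 m^2.
The wetted perimeter P = b + 2y = 1.8 + 2*1.09 = 3.98 m.
Hydraulic radius R = A/P = 1.96/3.98 = 0.493 m.
Velocity V = (1/n)*R^(2/3)*S^(1/2) = (1/0.044)*0.493^(2/3)*0.0071^(1/2) = 1.1951 m/s.
Discharge Q = A * V = 1.96 * 1.1951 = 2.345 m^3/s.

2.345


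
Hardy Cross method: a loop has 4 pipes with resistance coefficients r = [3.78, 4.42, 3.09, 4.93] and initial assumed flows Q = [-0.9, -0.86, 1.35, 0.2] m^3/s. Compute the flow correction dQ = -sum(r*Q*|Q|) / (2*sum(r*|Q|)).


Numerator terms (r*Q*|Q|): 3.78*-0.9*|-0.9| = -3.0618; 4.42*-0.86*|-0.86| = -3.269; 3.09*1.35*|1.35| = 5.6315; 4.93*0.2*|0.2| = 0.1972.
Sum of numerator = -0.5021.
Denominator terms (r*|Q|): 3.78*|-0.9| = 3.402; 4.42*|-0.86| = 3.8012; 3.09*|1.35| = 4.1715; 4.93*|0.2| = 0.986.
2 * sum of denominator = 2 * 12.3607 = 24.7214.
dQ = --0.5021 / 24.7214 = 0.0203 m^3/s.

0.0203


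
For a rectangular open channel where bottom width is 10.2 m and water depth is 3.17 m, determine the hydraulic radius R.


For a rectangular section:
Flow area A = b * y = 10.2 * 3.17 = 32.33 m^2.
Wetted perimeter P = b + 2y = 10.2 + 2*3.17 = 16.54 m.
Hydraulic radius R = A/P = 32.33 / 16.54 = 1.9549 m.

1.9549


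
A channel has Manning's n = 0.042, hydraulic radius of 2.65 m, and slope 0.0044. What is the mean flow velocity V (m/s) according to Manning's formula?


Manning's equation gives V = (1/n) * R^(2/3) * S^(1/2).
First, compute R^(2/3) = 2.65^(2/3) = 1.915.
Next, S^(1/2) = 0.0044^(1/2) = 0.066332.
Then 1/n = 1/0.042 = 23.81.
V = 23.81 * 1.915 * 0.066332 = 3.0244 m/s.

3.0244


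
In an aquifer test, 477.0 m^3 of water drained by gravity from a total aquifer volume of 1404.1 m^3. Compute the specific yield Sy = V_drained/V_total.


Specific yield Sy = Volume drained / Total volume.
Sy = 477.0 / 1404.1
   = 0.3397.

0.3397


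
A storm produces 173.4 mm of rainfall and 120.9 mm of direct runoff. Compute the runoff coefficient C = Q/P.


The runoff coefficient C = runoff depth / rainfall depth.
C = 120.9 / 173.4
  = 0.6972.

0.6972


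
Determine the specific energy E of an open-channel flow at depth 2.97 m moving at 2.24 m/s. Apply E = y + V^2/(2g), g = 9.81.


Specific energy E = y + V^2/(2g).
Velocity head = V^2/(2g) = 2.24^2 / (2*9.81) = 5.0176 / 19.62 = 0.2557 m.
E = 2.97 + 0.2557 = 3.2257 m.

3.2257


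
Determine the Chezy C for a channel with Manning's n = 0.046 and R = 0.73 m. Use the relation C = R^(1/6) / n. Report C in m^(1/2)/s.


The Chezy coefficient relates to Manning's n through C = R^(1/6) / n.
R^(1/6) = 0.73^(1/6) = 0.9489.
C = 0.9489 / 0.046 = 20.63 m^(1/2)/s.

20.63


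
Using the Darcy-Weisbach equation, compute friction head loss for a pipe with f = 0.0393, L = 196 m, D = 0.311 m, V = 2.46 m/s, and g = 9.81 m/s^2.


Darcy-Weisbach equation: h_f = f * (L/D) * V^2/(2g).
f * L/D = 0.0393 * 196/0.311 = 24.7678.
V^2/(2g) = 2.46^2 / (2*9.81) = 6.0516 / 19.62 = 0.3084 m.
h_f = 24.7678 * 0.3084 = 7.639 m.

7.639


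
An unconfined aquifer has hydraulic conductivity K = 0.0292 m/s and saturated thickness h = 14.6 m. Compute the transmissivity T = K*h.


Transmissivity is defined as T = K * h.
T = 0.0292 * 14.6
  = 0.4263 m^2/s.

0.4263


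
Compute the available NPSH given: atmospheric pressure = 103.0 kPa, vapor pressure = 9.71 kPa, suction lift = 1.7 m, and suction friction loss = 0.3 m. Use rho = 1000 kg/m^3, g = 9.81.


NPSHa = p_atm/(rho*g) - z_s - hf_s - p_vap/(rho*g).
p_atm/(rho*g) = 103.0*1000 / (1000*9.81) = 10.499 m.
p_vap/(rho*g) = 9.71*1000 / (1000*9.81) = 0.99 m.
NPSHa = 10.499 - 1.7 - 0.3 - 0.99
      = 7.51 m.

7.51


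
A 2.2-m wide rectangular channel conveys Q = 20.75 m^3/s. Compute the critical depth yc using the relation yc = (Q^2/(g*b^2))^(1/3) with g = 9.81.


Using yc = (Q^2 / (g * b^2))^(1/3):
Q^2 = 20.75^2 = 430.56.
g * b^2 = 9.81 * 2.2^2 = 9.81 * 4.84 = 47.48.
Q^2 / (g*b^2) = 430.56 / 47.48 = 9.0682.
yc = 9.0682^(1/3) = 2.0853 m.

2.0853


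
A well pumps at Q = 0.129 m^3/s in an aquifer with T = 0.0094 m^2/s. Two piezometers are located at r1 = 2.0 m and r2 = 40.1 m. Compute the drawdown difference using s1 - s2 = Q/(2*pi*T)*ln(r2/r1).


Thiem equation: s1 - s2 = Q/(2*pi*T) * ln(r2/r1).
ln(r2/r1) = ln(40.1/2.0) = 2.9982.
Q/(2*pi*T) = 0.129 / (2*pi*0.0094) = 0.129 / 0.0591 = 2.1841.
s1 - s2 = 2.1841 * 2.9982 = 6.5486 m.

6.5486


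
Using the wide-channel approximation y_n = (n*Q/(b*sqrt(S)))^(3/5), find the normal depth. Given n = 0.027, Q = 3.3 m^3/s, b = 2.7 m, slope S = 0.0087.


We use the wide-channel approximation y_n = (n*Q/(b*sqrt(S)))^(3/5).
sqrt(S) = sqrt(0.0087) = 0.093274.
Numerator: n*Q = 0.027 * 3.3 = 0.0891.
Denominator: b*sqrt(S) = 2.7 * 0.093274 = 0.25184.
arg = 0.3538.
y_n = 0.3538^(3/5) = 0.5361 m.

0.5361


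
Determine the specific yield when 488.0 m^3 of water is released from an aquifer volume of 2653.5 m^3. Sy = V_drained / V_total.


Specific yield Sy = Volume drained / Total volume.
Sy = 488.0 / 2653.5
   = 0.1839.

0.1839


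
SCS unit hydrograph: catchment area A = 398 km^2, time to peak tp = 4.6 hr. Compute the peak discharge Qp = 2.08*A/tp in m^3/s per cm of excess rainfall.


SCS formula: Qp = 2.08 * A / tp.
Qp = 2.08 * 398 / 4.6
   = 827.84 / 4.6
   = 179.97 m^3/s per cm.

179.97


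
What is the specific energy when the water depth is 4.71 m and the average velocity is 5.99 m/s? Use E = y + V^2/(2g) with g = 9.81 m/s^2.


Specific energy E = y + V^2/(2g).
Velocity head = V^2/(2g) = 5.99^2 / (2*9.81) = 35.8801 / 19.62 = 1.8288 m.
E = 4.71 + 1.8288 = 6.5388 m.

6.5388


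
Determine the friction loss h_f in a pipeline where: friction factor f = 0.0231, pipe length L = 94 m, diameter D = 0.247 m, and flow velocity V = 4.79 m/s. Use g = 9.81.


Darcy-Weisbach equation: h_f = f * (L/D) * V^2/(2g).
f * L/D = 0.0231 * 94/0.247 = 8.7911.
V^2/(2g) = 4.79^2 / (2*9.81) = 22.9441 / 19.62 = 1.1694 m.
h_f = 8.7911 * 1.1694 = 10.281 m.

10.281


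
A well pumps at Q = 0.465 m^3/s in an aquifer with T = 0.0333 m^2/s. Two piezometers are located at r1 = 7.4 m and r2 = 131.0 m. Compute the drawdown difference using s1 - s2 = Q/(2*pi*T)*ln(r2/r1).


Thiem equation: s1 - s2 = Q/(2*pi*T) * ln(r2/r1).
ln(r2/r1) = ln(131.0/7.4) = 2.8737.
Q/(2*pi*T) = 0.465 / (2*pi*0.0333) = 0.465 / 0.2092 = 2.2224.
s1 - s2 = 2.2224 * 2.8737 = 6.3866 m.

6.3866


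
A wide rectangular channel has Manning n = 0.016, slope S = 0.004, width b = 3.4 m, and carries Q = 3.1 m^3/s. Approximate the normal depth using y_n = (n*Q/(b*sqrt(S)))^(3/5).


We use the wide-channel approximation y_n = (n*Q/(b*sqrt(S)))^(3/5).
sqrt(S) = sqrt(0.004) = 0.063246.
Numerator: n*Q = 0.016 * 3.1 = 0.0496.
Denominator: b*sqrt(S) = 3.4 * 0.063246 = 0.215036.
arg = 0.2307.
y_n = 0.2307^(3/5) = 0.4147 m.

0.4147


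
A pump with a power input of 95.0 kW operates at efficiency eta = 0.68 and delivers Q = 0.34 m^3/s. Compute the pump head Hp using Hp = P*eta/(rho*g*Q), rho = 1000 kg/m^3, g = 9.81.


Pump head formula: Hp = P * eta / (rho * g * Q).
Numerator: P * eta = 95.0 * 1000 * 0.68 = 64600.0 W.
Denominator: rho * g * Q = 1000 * 9.81 * 0.34 = 3335.4.
Hp = 64600.0 / 3335.4 = 19.37 m.

19.37


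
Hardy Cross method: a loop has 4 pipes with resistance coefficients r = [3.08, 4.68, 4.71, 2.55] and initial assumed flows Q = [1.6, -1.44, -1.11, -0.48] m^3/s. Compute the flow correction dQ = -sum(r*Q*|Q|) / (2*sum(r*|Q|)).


Numerator terms (r*Q*|Q|): 3.08*1.6*|1.6| = 7.8848; 4.68*-1.44*|-1.44| = -9.7044; 4.71*-1.11*|-1.11| = -5.8032; 2.55*-0.48*|-0.48| = -0.5875.
Sum of numerator = -8.2104.
Denominator terms (r*|Q|): 3.08*|1.6| = 4.928; 4.68*|-1.44| = 6.7392; 4.71*|-1.11| = 5.2281; 2.55*|-0.48| = 1.224.
2 * sum of denominator = 2 * 18.1193 = 36.2386.
dQ = --8.2104 / 36.2386 = 0.2266 m^3/s.

0.2266


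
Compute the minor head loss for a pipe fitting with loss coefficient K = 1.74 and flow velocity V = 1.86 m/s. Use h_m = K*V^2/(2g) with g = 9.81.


Minor loss formula: h_m = K * V^2/(2g).
V^2 = 1.86^2 = 3.4596.
V^2/(2g) = 3.4596 / 19.62 = 0.1763 m.
h_m = 1.74 * 0.1763 = 0.3068 m.

0.3068


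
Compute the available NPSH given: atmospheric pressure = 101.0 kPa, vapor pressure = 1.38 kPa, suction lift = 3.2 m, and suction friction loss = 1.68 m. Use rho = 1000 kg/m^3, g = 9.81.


NPSHa = p_atm/(rho*g) - z_s - hf_s - p_vap/(rho*g).
p_atm/(rho*g) = 101.0*1000 / (1000*9.81) = 10.296 m.
p_vap/(rho*g) = 1.38*1000 / (1000*9.81) = 0.141 m.
NPSHa = 10.296 - 3.2 - 1.68 - 0.141
      = 5.27 m.

5.27


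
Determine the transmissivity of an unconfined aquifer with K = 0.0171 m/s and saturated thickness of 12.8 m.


Transmissivity is defined as T = K * h.
T = 0.0171 * 12.8
  = 0.2189 m^2/s.

0.2189


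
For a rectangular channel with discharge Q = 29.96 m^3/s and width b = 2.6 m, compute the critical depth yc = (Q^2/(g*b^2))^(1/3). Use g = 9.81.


Using yc = (Q^2 / (g * b^2))^(1/3):
Q^2 = 29.96^2 = 897.6.
g * b^2 = 9.81 * 2.6^2 = 9.81 * 6.76 = 66.32.
Q^2 / (g*b^2) = 897.6 / 66.32 = 13.5344.
yc = 13.5344^(1/3) = 2.3832 m.

2.3832


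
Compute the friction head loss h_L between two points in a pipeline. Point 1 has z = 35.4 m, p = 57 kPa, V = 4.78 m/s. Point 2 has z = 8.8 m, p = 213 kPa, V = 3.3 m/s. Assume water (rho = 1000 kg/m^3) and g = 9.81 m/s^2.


Total head at each section: H = z + p/(rho*g) + V^2/(2g).
H1 = 35.4 + 57*1000/(1000*9.81) + 4.78^2/(2*9.81)
   = 35.4 + 5.81 + 1.1645
   = 42.375 m.
H2 = 8.8 + 213*1000/(1000*9.81) + 3.3^2/(2*9.81)
   = 8.8 + 21.713 + 0.555
   = 31.068 m.
h_L = H1 - H2 = 42.375 - 31.068 = 11.307 m.

11.307


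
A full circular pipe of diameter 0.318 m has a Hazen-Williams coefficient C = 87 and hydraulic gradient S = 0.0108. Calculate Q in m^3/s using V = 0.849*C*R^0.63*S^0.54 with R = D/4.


For a full circular pipe, R = D/4 = 0.318/4 = 0.0795 m.
V = 0.849 * 87 * 0.0795^0.63 * 0.0108^0.54
  = 0.849 * 87 * 0.202876 * 0.086706
  = 1.2993 m/s.
Pipe area A = pi*D^2/4 = pi*0.318^2/4 = 0.0794 m^2.
Q = A * V = 0.0794 * 1.2993 = 0.1032 m^3/s.

0.1032


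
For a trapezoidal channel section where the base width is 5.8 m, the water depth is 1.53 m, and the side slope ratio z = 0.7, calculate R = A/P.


For a trapezoidal section with side slope z:
A = (b + z*y)*y = (5.8 + 0.7*1.53)*1.53 = 10.513 m^2.
P = b + 2*y*sqrt(1 + z^2) = 5.8 + 2*1.53*sqrt(1 + 0.7^2) = 9.535 m.
R = A/P = 10.513 / 9.535 = 1.1025 m.

1.1025


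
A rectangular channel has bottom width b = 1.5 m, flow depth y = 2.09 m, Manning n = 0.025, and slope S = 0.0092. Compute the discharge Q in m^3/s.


For a rectangular channel, the cross-sectional area A = b * y = 1.5 * 2.09 = 3.13 m^2.
The wetted perimeter P = b + 2y = 1.5 + 2*2.09 = 5.68 m.
Hydraulic radius R = A/P = 3.13/5.68 = 0.5519 m.
Velocity V = (1/n)*R^(2/3)*S^(1/2) = (1/0.025)*0.5519^(2/3)*0.0092^(1/2) = 2.5815 m/s.
Discharge Q = A * V = 3.13 * 2.5815 = 8.093 m^3/s.

8.093


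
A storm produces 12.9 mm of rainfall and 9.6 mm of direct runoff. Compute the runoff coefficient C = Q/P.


The runoff coefficient C = runoff depth / rainfall depth.
C = 9.6 / 12.9
  = 0.7442.

0.7442


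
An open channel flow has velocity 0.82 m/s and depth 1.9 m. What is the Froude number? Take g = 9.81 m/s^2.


The Froude number is defined as Fr = V / sqrt(g*y).
g*y = 9.81 * 1.9 = 18.639.
sqrt(g*y) = sqrt(18.639) = 4.3173.
Fr = 0.82 / 4.3173 = 0.1899.

0.1899


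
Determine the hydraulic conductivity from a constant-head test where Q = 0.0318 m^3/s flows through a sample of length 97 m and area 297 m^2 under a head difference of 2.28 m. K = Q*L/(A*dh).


From K = Q*L / (A*dh):
Numerator: Q*L = 0.0318 * 97 = 3.0846.
Denominator: A*dh = 297 * 2.28 = 677.16.
K = 3.0846 / 677.16 = 0.004555 m/s.

0.004555


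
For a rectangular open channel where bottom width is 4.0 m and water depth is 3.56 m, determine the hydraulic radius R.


For a rectangular section:
Flow area A = b * y = 4.0 * 3.56 = 14.24 m^2.
Wetted perimeter P = b + 2y = 4.0 + 2*3.56 = 11.12 m.
Hydraulic radius R = A/P = 14.24 / 11.12 = 1.2806 m.

1.2806


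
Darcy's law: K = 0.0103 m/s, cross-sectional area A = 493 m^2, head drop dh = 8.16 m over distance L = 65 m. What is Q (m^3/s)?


Darcy's law: Q = K * A * i, where i = dh/L.
Hydraulic gradient i = 8.16 / 65 = 0.125538.
Q = 0.0103 * 493 * 0.125538
  = 0.6375 m^3/s.

0.6375


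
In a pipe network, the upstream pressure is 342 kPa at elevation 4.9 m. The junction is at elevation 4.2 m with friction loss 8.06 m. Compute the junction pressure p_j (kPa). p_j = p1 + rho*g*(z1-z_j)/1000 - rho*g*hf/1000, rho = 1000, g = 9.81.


Junction pressure: p_j = p1 + rho*g*(z1 - z_j)/1000 - rho*g*hf/1000.
Elevation term = 1000*9.81*(4.9 - 4.2)/1000 = 6.867 kPa.
Friction term = 1000*9.81*8.06/1000 = 79.069 kPa.
p_j = 342 + 6.867 - 79.069 = 269.8 kPa.

269.8


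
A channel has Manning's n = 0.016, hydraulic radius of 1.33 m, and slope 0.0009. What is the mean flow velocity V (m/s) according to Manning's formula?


Manning's equation gives V = (1/n) * R^(2/3) * S^(1/2).
First, compute R^(2/3) = 1.33^(2/3) = 1.2094.
Next, S^(1/2) = 0.0009^(1/2) = 0.03.
Then 1/n = 1/0.016 = 62.5.
V = 62.5 * 1.2094 * 0.03 = 2.2676 m/s.

2.2676


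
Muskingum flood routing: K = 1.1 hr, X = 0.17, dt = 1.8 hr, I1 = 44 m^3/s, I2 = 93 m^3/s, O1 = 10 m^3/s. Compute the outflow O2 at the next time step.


Muskingum coefficients:
denom = 2*K*(1-X) + dt = 2*1.1*(1-0.17) + 1.8 = 3.626.
C0 = (dt - 2*K*X)/denom = (1.8 - 2*1.1*0.17)/3.626 = 0.3933.
C1 = (dt + 2*K*X)/denom = (1.8 + 2*1.1*0.17)/3.626 = 0.5996.
C2 = (2*K*(1-X) - dt)/denom = 0.0072.
O2 = C0*I2 + C1*I1 + C2*O1
   = 0.3933*93 + 0.5996*44 + 0.0072*10
   = 63.03 m^3/s.

63.03


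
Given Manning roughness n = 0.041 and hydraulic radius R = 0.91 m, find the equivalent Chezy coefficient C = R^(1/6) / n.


The Chezy coefficient relates to Manning's n through C = R^(1/6) / n.
R^(1/6) = 0.91^(1/6) = 0.984404.
C = 0.984404 / 0.041 = 24.01 m^(1/2)/s.

24.01


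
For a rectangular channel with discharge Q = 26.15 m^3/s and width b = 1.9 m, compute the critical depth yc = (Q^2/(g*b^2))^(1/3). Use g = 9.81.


Using yc = (Q^2 / (g * b^2))^(1/3):
Q^2 = 26.15^2 = 683.82.
g * b^2 = 9.81 * 1.9^2 = 9.81 * 3.61 = 35.41.
Q^2 / (g*b^2) = 683.82 / 35.41 = 19.3115.
yc = 19.3115^(1/3) = 2.6828 m.

2.6828


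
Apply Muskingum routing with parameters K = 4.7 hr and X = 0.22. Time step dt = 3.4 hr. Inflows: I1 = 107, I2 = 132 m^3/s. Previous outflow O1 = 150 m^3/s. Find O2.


Muskingum coefficients:
denom = 2*K*(1-X) + dt = 2*4.7*(1-0.22) + 3.4 = 10.732.
C0 = (dt - 2*K*X)/denom = (3.4 - 2*4.7*0.22)/10.732 = 0.1241.
C1 = (dt + 2*K*X)/denom = (3.4 + 2*4.7*0.22)/10.732 = 0.5095.
C2 = (2*K*(1-X) - dt)/denom = 0.3664.
O2 = C0*I2 + C1*I1 + C2*O1
   = 0.1241*132 + 0.5095*107 + 0.3664*150
   = 125.86 m^3/s.

125.86


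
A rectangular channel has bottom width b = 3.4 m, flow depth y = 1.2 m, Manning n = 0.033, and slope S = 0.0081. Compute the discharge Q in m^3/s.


For a rectangular channel, the cross-sectional area A = b * y = 3.4 * 1.2 = 4.08 m^2.
The wetted perimeter P = b + 2y = 3.4 + 2*1.2 = 5.8 m.
Hydraulic radius R = A/P = 4.08/5.8 = 0.7034 m.
Velocity V = (1/n)*R^(2/3)*S^(1/2) = (1/0.033)*0.7034^(2/3)*0.0081^(1/2) = 2.1572 m/s.
Discharge Q = A * V = 4.08 * 2.1572 = 8.801 m^3/s.

8.801


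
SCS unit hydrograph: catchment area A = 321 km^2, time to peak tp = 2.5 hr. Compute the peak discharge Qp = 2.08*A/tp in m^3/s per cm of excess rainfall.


SCS formula: Qp = 2.08 * A / tp.
Qp = 2.08 * 321 / 2.5
   = 667.68 / 2.5
   = 267.07 m^3/s per cm.

267.07


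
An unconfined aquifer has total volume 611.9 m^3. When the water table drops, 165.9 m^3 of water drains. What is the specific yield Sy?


Specific yield Sy = Volume drained / Total volume.
Sy = 165.9 / 611.9
   = 0.2711.

0.2711


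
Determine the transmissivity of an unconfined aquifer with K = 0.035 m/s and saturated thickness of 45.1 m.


Transmissivity is defined as T = K * h.
T = 0.035 * 45.1
  = 1.5785 m^2/s.

1.5785


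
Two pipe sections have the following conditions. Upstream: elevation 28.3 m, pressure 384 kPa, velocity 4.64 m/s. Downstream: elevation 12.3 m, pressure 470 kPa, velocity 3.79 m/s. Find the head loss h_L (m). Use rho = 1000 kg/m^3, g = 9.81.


Total head at each section: H = z + p/(rho*g) + V^2/(2g).
H1 = 28.3 + 384*1000/(1000*9.81) + 4.64^2/(2*9.81)
   = 28.3 + 39.144 + 1.0973
   = 68.541 m.
H2 = 12.3 + 470*1000/(1000*9.81) + 3.79^2/(2*9.81)
   = 12.3 + 47.91 + 0.7321
   = 60.942 m.
h_L = H1 - H2 = 68.541 - 60.942 = 7.599 m.

7.599


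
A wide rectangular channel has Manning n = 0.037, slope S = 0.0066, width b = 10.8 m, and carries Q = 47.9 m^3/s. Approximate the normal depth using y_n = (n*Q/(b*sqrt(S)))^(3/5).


We use the wide-channel approximation y_n = (n*Q/(b*sqrt(S)))^(3/5).
sqrt(S) = sqrt(0.0066) = 0.08124.
Numerator: n*Q = 0.037 * 47.9 = 1.7723.
Denominator: b*sqrt(S) = 10.8 * 0.08124 = 0.877392.
arg = 2.02.
y_n = 2.02^(3/5) = 1.5248 m.

1.5248


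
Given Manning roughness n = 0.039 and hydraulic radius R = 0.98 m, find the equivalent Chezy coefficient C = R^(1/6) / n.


The Chezy coefficient relates to Manning's n through C = R^(1/6) / n.
R^(1/6) = 0.98^(1/6) = 0.996639.
C = 0.996639 / 0.039 = 25.55 m^(1/2)/s.

25.55


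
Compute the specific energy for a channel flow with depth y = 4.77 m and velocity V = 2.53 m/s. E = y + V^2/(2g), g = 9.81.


Specific energy E = y + V^2/(2g).
Velocity head = V^2/(2g) = 2.53^2 / (2*9.81) = 6.4009 / 19.62 = 0.3262 m.
E = 4.77 + 0.3262 = 5.0962 m.

5.0962


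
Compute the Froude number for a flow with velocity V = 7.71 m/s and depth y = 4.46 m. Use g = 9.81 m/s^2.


The Froude number is defined as Fr = V / sqrt(g*y).
g*y = 9.81 * 4.46 = 43.7526.
sqrt(g*y) = sqrt(43.7526) = 6.6146.
Fr = 7.71 / 6.6146 = 1.1656.

1.1656


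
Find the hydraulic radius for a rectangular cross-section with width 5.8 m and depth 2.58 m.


For a rectangular section:
Flow area A = b * y = 5.8 * 2.58 = 14.96 m^2.
Wetted perimeter P = b + 2y = 5.8 + 2*2.58 = 10.96 m.
Hydraulic radius R = A/P = 14.96 / 10.96 = 1.3653 m.

1.3653


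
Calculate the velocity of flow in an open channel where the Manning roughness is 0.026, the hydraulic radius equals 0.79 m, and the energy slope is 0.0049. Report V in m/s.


Manning's equation gives V = (1/n) * R^(2/3) * S^(1/2).
First, compute R^(2/3) = 0.79^(2/3) = 0.8546.
Next, S^(1/2) = 0.0049^(1/2) = 0.07.
Then 1/n = 1/0.026 = 38.46.
V = 38.46 * 0.8546 * 0.07 = 2.3008 m/s.

2.3008


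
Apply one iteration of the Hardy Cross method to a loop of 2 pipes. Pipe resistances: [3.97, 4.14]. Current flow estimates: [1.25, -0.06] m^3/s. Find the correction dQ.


Numerator terms (r*Q*|Q|): 3.97*1.25*|1.25| = 6.2031; 4.14*-0.06*|-0.06| = -0.0149.
Sum of numerator = 6.1882.
Denominator terms (r*|Q|): 3.97*|1.25| = 4.9625; 4.14*|-0.06| = 0.2484.
2 * sum of denominator = 2 * 5.2109 = 10.4218.
dQ = -6.1882 / 10.4218 = -0.5938 m^3/s.

-0.5938
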